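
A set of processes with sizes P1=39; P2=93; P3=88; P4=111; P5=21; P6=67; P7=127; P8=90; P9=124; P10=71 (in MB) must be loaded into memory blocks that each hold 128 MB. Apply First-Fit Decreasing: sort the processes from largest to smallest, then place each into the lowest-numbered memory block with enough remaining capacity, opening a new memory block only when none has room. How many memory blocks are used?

8

Sorted descending: 127, 124, 111, 93, 90, 88, 71, 67, 39, 21.
Put 127 MB in memory block 1; 1 MB remain.
Put 124 MB in memory block 2; 4 MB remain.
Put 111 MB in memory block 3; 17 MB remain.
Put 93 MB in memory block 4; 35 MB remain.
Put 90 MB in memory block 5; 38 MB remain.
Put 88 MB in memory block 6; 40 MB remain.
Put 71 MB in memory block 7; 57 MB remain.
Put 67 MB in memory block 8; 61 MB remain.
Put 39 MB in memory block 6; 1 MB remain.
Put 21 MB in memory block 4; 14 MB remain.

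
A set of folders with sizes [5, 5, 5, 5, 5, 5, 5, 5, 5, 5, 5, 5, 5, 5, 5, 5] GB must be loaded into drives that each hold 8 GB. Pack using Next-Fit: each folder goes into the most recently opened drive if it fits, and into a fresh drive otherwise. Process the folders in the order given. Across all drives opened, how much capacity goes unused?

drive 1: place 5 GB, 3 GB left
drive 2: place 5 GB, 3 GB left
drive 3: place 5 GB, 3 GB left
drive 4: place 5 GB, 3 GB left
drive 5: place 5 GB, 3 GB left
drive 6: place 5 GB, 3 GB left
drive 7: place 5 GB, 3 GB left
drive 8: place 5 GB, 3 GB left
drive 9: place 5 GB, 3 GB left
drive 10: place 5 GB, 3 GB left
drive 11: place 5 GB, 3 GB left
drive 12: place 5 GB, 3 GB left
drive 13: place 5 GB, 3 GB left
drive 14: place 5 GB, 3 GB left
drive 15: place 5 GB, 3 GB left
drive 16: place 5 GB, 3 GB left
16 drives × 8 GB = 128 GB; used 80 GB; unused 48 GB.

48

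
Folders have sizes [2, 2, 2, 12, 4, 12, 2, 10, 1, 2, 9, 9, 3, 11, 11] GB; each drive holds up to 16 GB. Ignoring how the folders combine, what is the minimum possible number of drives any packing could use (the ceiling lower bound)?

Total size = 2 + 2 + 2 + 12 + 4 + 12 + 2 + 10 + 1 + 2 + 9 + 9 + 3 + 11 + 11 = 92 GB.
⌈92 / 16⌉ = 6.

6 drives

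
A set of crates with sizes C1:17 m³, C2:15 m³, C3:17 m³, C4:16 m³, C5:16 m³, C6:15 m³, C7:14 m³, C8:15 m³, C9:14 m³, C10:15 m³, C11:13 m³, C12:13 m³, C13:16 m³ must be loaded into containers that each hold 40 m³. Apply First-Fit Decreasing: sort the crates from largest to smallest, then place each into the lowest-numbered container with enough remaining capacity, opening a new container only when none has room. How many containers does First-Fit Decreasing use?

Sorted descending: 17, 17, 16, 16, 16, 15, 15, 15, 15, 14, 14, 13, 13.
container 1: place 17 m³, 23 m³ left
container 1: place 17 m³, 6 m³ left
container 2: place 16 m³, 24 m³ left
container 2: place 16 m³, 8 m³ left
container 3: place 16 m³, 24 m³ left
container 3: place 15 m³, 9 m³ left
container 4: place 15 m³, 25 m³ left
container 4: place 15 m³, 10 m³ left
container 5: place 15 m³, 25 m³ left
container 5: place 14 m³, 11 m³ left
container 6: place 14 m³, 26 m³ left
container 6: place 13 m³, 13 m³ left
container 6: place 13 m³, 0 m³ left

6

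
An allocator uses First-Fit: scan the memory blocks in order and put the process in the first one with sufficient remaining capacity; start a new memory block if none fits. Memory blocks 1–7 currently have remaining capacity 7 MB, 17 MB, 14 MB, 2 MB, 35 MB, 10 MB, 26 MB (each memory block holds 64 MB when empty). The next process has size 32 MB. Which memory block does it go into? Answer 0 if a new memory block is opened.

5

Memory blocks with room: memory block 5 (35 MB).
The first with room is memory block 5.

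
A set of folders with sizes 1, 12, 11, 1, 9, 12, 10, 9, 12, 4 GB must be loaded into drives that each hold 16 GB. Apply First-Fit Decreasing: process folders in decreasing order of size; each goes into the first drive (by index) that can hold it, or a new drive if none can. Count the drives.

Sorted descending: 12, 12, 12, 11, 10, 9, 9, 4, 1, 1.
drive 1: place 12 GB, 4 GB left
drive 2: place 12 GB, 4 GB left
drive 3: place 12 GB, 4 GB left
drive 4: place 11 GB, 5 GB left
drive 5: place 10 GB, 6 GB left
drive 6: place 9 GB, 7 GB left
drive 7: place 9 GB, 7 GB left
drive 1: place 4 GB, 0 GB left
drive 2: place 1 GB, 3 GB left
drive 2: place 1 GB, 2 GB left

7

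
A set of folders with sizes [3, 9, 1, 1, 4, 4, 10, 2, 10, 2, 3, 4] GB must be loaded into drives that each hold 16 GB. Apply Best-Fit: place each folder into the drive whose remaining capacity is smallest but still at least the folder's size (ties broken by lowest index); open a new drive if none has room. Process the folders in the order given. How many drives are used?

4

drive 1: place 3 GB, 13 GB left
drive 1: place 9 GB, 4 GB left
drive 1: place 1 GB, 3 GB left
drive 1: place 1 GB, 2 GB left
drive 2: place 4 GB, 12 GB left
drive 2: place 4 GB, 8 GB left
drive 3: place 10 GB, 6 GB left
drive 1: place 2 GB, 0 GB left
drive 4: place 10 GB, 6 GB left
drive 3: place 2 GB, 4 GB left
drive 3: place 3 GB, 1 GB left
drive 4: place 4 GB, 2 GB left
Final drives: [3,9,1,1,2] [4,4] [10,2,3] [10,4].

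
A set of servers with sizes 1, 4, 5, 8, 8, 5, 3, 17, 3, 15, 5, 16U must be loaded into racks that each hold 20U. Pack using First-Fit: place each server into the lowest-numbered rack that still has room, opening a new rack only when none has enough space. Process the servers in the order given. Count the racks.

5

rack 1: place 1U, 19U left
rack 1: place 4U, 15U left
rack 1: place 5U, 10U left
rack 1: place 8U, 2U left
rack 2: place 8U, 12U left
rack 2: place 5U, 7U left
rack 2: place 3U, 4U left
rack 3: place 17U, 3U left
rack 2: place 3U, 1U left
rack 4: place 15U, 5U left
rack 4: place 5U, 0U left
rack 5: place 16U, 4U left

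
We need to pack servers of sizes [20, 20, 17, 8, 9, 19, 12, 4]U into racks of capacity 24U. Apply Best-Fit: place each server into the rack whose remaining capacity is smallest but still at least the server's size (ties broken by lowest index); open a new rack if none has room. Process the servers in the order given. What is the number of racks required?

20U → rack 1 (remaining 4U)
20U → rack 2 (remaining 4U)
17U → rack 3 (remaining 7U)
8U → rack 4 (remaining 16U)
9U → rack 4 (remaining 7U)
19U → rack 5 (remaining 5U)
12U → rack 6 (remaining 12U)
4U → rack 1 (remaining 0U)

6 racks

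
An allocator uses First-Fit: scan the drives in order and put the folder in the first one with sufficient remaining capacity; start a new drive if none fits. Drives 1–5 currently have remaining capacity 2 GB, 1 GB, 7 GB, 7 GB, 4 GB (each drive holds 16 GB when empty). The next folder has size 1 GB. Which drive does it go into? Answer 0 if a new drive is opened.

1

Drives with room: drive 1 (2 GB), drive 2 (1 GB), drive 3 (7 GB), drive 4 (7 GB), drive 5 (4 GB).
The first with room is drive 1.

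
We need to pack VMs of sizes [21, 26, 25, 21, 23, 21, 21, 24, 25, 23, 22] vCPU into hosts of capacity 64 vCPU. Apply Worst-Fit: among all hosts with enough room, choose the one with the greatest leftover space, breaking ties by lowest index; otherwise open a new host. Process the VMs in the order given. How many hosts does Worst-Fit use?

host 1: place 21 vCPU, 43 vCPU left
host 1: place 26 vCPU, 17 vCPU left
host 2: place 25 vCPU, 39 vCPU left
host 2: place 21 vCPU, 18 vCPU left
host 3: place 23 vCPU, 41 vCPU left
host 3: place 21 vCPU, 20 vCPU left
host 4: place 21 vCPU, 43 vCPU left
host 4: place 24 vCPU, 19 vCPU left
host 5: place 25 vCPU, 39 vCPU left
host 5: place 23 vCPU, 16 vCPU left
host 6: place 22 vCPU, 42 vCPU left

6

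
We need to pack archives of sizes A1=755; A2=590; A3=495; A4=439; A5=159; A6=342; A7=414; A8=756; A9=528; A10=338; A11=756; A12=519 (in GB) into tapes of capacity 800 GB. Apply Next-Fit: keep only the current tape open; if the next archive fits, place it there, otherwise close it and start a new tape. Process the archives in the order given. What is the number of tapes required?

A1 (755 GB) → tape 1 (remaining 45 GB)
A2 (590 GB) → tape 2 (remaining 210 GB)
A3 (495 GB) → tape 3 (remaining 305 GB)
A4 (439 GB) → tape 4 (remaining 361 GB)
A5 (159 GB) → tape 4 (remaining 202 GB)
A6 (342 GB) → tape 5 (remaining 458 GB)
A7 (414 GB) → tape 5 (remaining 44 GB)
A8 (756 GB) → tape 6 (remaining 44 GB)
A9 (528 GB) → tape 7 (remaining 272 GB)
A10 (338 GB) → tape 8 (remaining 462 GB)
A11 (756 GB) → tape 9 (remaining 44 GB)
A12 (519 GB) → tape 10 (remaining 281 GB)
Final tapes: [755] [590] [495] [439,159] [342,414] [756] [528] [338] [756] [519].

10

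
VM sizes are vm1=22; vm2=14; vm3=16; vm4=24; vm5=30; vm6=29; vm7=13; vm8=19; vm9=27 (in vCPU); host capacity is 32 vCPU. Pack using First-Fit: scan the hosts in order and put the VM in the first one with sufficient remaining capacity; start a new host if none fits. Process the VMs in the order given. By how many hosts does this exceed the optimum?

0

First-Fit: [22] [14,16] [24] [30] [29] [13,19] [27] → 7 hosts.
Total size 194 vCPU; any packing needs at least ⌈194/32⌉ = 7 hosts.
So 7 is already optimal.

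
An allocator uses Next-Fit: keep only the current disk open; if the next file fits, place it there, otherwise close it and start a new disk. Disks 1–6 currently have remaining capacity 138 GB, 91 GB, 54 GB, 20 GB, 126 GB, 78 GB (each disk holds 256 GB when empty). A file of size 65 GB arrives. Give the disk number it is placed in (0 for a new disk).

6

Next-Fit only looks at disk 6, which has 78 GB free.
65 GB fits there.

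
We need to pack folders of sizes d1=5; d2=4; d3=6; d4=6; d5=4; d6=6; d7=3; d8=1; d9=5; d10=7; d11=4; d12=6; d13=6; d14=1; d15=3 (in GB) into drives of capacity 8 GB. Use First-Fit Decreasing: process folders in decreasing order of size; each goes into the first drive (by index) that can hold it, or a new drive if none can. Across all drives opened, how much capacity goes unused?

Sorted descending: 7, 6, 6, 6, 6, 6, 5, 5, 4, 4, 4, 3, 3, 1, 1.
drive 1: place 7 GB, 1 GB left
drive 2: place 6 GB, 2 GB left
drive 3: place 6 GB, 2 GB left
drive 4: place 6 GB, 2 GB left
drive 5: place 6 GB, 2 GB left
drive 6: place 6 GB, 2 GB left
drive 7: place 5 GB, 3 GB left
drive 8: place 5 GB, 3 GB left
drive 9: place 4 GB, 4 GB left
drive 9: place 4 GB, 0 GB left
drive 10: place 4 GB, 4 GB left
drive 7: place 3 GB, 0 GB left
drive 8: place 3 GB, 0 GB left
drive 1: place 1 GB, 0 GB left
drive 2: place 1 GB, 1 GB left
10 drives × 8 GB = 80 GB; used 67 GB; unused 13 GB.

13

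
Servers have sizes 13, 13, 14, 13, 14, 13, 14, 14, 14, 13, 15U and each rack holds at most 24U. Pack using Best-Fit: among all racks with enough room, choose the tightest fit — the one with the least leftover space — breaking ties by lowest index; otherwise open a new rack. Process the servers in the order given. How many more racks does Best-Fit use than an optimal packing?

0

Best-Fit: [13] [13] [14] [13] [14] [13] [14] [14] [14] [13] [15] → 11 racks.
11 servers exceed 12U (half the capacity), and no two of those can share a rack, so at least 11 racks are needed.
So 11 is already optimal.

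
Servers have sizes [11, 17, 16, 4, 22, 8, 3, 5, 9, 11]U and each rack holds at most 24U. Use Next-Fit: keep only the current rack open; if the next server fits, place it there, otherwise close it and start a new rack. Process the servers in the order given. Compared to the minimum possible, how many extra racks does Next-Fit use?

Next-Fit: [11] [17] [16,4] [22] [8,3,5] [9,11] → 6 racks.
Total size 106U; any packing needs at least ⌈106/24⌉ = 5 racks.
An optimal packing achieves that bound: [22] [17,5] [16,8] [11,11] [9,4,3] → 5 racks.
Excess: 6 − 5 = 1.

1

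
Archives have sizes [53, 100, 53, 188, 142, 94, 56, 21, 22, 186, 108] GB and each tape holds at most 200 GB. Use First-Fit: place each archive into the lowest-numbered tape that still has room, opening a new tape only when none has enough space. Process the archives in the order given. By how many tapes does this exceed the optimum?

0

First-Fit: [53,100,21,22] [53,142] [188] [94,56] [186] [108] → 6 tapes.
Total size 1023 GB; any packing needs at least ⌈1023/200⌉ = 6 tapes.
So 6 is already optimal.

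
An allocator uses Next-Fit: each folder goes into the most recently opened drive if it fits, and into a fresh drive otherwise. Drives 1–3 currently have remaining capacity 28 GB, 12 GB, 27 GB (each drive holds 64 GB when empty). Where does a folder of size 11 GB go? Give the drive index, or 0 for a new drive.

Next-Fit only looks at drive 3, which has 27 GB free.
11 GB fits there.

3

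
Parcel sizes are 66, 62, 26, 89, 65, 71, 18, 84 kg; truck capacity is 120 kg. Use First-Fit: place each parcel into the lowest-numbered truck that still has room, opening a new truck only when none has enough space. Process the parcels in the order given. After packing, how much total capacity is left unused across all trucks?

239

66 kg → truck 1 (remaining 54 kg)
62 kg → truck 2 (remaining 58 kg)
26 kg → truck 1 (remaining 28 kg)
89 kg → truck 3 (remaining 31 kg)
65 kg → truck 4 (remaining 55 kg)
71 kg → truck 5 (remaining 49 kg)
18 kg → truck 1 (remaining 10 kg)
84 kg → truck 6 (remaining 36 kg)
6 trucks × 120 kg = 720 kg; used 481 kg; unused 239 kg.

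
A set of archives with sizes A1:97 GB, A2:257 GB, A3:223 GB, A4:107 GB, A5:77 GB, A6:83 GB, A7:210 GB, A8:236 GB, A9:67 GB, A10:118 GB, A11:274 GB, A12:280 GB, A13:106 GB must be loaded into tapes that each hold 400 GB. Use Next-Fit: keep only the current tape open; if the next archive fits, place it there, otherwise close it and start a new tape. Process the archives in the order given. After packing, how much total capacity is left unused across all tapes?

Put A1 (97 GB) in tape 1; 303 GB remain.
Put A2 (257 GB) in tape 1; 46 GB remain.
Put A3 (223 GB) in tape 2; 177 GB remain.
Put A4 (107 GB) in tape 2; 70 GB remain.
Put A5 (77 GB) in tape 3; 323 GB remain.
Put A6 (83 GB) in tape 3; 240 GB remain.
Put A7 (210 GB) in tape 3; 30 GB remain.
Put A8 (236 GB) in tape 4; 164 GB remain.
Put A9 (67 GB) in tape 4; 97 GB remain.
Put A10 (118 GB) in tape 5; 282 GB remain.
Put A11 (274 GB) in tape 5; 8 GB remain.
Put A12 (280 GB) in tape 6; 120 GB remain.
Put A13 (106 GB) in tape 6; 14 GB remain.
6 tapes × 400 GB = 2400 GB; used 2135 GB; unused 265 GB.

265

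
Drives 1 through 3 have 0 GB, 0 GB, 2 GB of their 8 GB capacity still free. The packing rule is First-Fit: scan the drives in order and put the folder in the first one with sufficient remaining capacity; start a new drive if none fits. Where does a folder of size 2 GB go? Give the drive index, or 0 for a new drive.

Drives with room: drive 3 (2 GB).
The first with room is drive 3.

3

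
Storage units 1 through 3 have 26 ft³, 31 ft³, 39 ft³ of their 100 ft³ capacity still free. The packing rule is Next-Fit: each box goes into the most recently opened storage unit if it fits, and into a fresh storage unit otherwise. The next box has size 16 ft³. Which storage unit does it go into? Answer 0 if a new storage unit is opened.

3

Next-Fit only looks at storage unit 3, which has 39 ft³ free.
16 ft³ fits there.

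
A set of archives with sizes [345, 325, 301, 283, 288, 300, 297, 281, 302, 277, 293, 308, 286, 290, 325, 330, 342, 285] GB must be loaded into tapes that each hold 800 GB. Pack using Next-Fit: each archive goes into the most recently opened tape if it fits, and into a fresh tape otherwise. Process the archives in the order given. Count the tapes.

9 tapes

Put 345 GB in tape 1; 455 GB remain.
Put 325 GB in tape 1; 130 GB remain.
Put 301 GB in tape 2; 499 GB remain.
Put 283 GB in tape 2; 216 GB remain.
Put 288 GB in tape 3; 512 GB remain.
Put 300 GB in tape 3; 212 GB remain.
Put 297 GB in tape 4; 503 GB remain.
Put 281 GB in tape 4; 222 GB remain.
Put 302 GB in tape 5; 498 GB remain.
Put 277 GB in tape 5; 221 GB remain.
Put 293 GB in tape 6; 507 GB remain.
Put 308 GB in tape 6; 199 GB remain.
Put 286 GB in tape 7; 514 GB remain.
Put 290 GB in tape 7; 224 GB remain.
Put 325 GB in tape 8; 475 GB remain.
Put 330 GB in tape 8; 145 GB remain.
Put 342 GB in tape 9; 458 GB remain.
Put 285 GB in tape 9; 173 GB remain.
Final tapes: [345,325] [301,283] [288,300] [297,281] [302,277] [293,308] [286,290] [325,330] [342,285].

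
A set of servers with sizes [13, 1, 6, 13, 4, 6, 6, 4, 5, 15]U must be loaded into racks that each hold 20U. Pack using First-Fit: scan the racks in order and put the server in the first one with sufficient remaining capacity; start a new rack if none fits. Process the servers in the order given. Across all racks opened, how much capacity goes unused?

13U → rack 1 (remaining 7U)
1U → rack 1 (remaining 6U)
6U → rack 1 (remaining 0U)
13U → rack 2 (remaining 7U)
4U → rack 2 (remaining 3U)
6U → rack 3 (remaining 14U)
6U → rack 3 (remaining 8U)
4U → rack 3 (remaining 4U)
5U → rack 4 (remaining 15U)
15U → rack 4 (remaining 0U)
4 racks × 20U = 80U; used 73U; unused 7U.

7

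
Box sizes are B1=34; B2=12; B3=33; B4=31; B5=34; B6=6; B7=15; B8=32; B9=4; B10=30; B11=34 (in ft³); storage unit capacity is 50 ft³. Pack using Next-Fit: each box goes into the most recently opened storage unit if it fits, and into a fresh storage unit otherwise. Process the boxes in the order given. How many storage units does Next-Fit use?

7 storage units

storage unit 1: place B1 (34 ft³), 16 ft³ left
storage unit 1: place B2 (12 ft³), 4 ft³ left
storage unit 2: place B3 (33 ft³), 17 ft³ left
storage unit 3: place B4 (31 ft³), 19 ft³ left
storage unit 4: place B5 (34 ft³), 16 ft³ left
storage unit 4: place B6 (6 ft³), 10 ft³ left
storage unit 5: place B7 (15 ft³), 35 ft³ left
storage unit 5: place B8 (32 ft³), 3 ft³ left
storage unit 6: place B9 (4 ft³), 46 ft³ left
storage unit 6: place B10 (30 ft³), 16 ft³ left
storage unit 7: place B11 (34 ft³), 16 ft³ left
Final storage units: [34,12] [33] [31] [34,6] [15,32] [4,30] [34].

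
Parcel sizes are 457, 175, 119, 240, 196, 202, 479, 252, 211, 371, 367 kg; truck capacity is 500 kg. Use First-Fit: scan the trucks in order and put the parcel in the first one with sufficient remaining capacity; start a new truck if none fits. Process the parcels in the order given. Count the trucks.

truck 1: place 457 kg, 43 kg left
truck 2: place 175 kg, 325 kg left
truck 2: place 119 kg, 206 kg left
truck 3: place 240 kg, 260 kg left
truck 2: place 196 kg, 10 kg left
truck 3: place 202 kg, 58 kg left
truck 4: place 479 kg, 21 kg left
truck 5: place 252 kg, 248 kg left
truck 5: place 211 kg, 37 kg left
truck 6: place 371 kg, 129 kg left
truck 7: place 367 kg, 133 kg left
Final trucks: [457] [175,119,196] [240,202] [479] [252,211] [371] [367].

7 trucks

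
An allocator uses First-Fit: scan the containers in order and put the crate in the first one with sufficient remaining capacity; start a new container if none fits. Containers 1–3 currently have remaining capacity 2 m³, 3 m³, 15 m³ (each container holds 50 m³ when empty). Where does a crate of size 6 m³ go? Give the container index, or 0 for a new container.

3

Containers with room: container 3 (15 m³).
The first with room is container 3.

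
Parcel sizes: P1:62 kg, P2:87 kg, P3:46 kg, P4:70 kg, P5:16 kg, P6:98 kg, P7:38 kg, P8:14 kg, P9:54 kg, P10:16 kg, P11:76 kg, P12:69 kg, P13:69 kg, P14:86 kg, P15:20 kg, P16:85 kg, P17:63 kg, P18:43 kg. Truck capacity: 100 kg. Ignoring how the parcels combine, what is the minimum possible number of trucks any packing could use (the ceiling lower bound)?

Total size = 62 + 87 + 46 + 70 + 16 + 98 + 38 + 14 + 54 + 16 + 76 + 69 + 69 + 86 + 20 + 85 + 63 + 43 = 1012 kg.
⌈1012 / 100⌉ = 11.

11 trucks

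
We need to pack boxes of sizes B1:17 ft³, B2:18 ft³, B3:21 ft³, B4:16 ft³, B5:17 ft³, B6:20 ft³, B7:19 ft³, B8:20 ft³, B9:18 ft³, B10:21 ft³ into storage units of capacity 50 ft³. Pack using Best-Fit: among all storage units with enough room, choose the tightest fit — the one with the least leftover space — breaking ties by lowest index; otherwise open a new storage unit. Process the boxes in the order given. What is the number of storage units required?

5

storage unit 1: place B1 (17 ft³), 33 ft³ left
storage unit 1: place B2 (18 ft³), 15 ft³ left
storage unit 2: place B3 (21 ft³), 29 ft³ left
storage unit 2: place B4 (16 ft³), 13 ft³ left
storage unit 3: place B5 (17 ft³), 33 ft³ left
storage unit 3: place B6 (20 ft³), 13 ft³ left
storage unit 4: place B7 (19 ft³), 31 ft³ left
storage unit 4: place B8 (20 ft³), 11 ft³ left
storage unit 5: place B9 (18 ft³), 32 ft³ left
storage unit 5: place B10 (21 ft³), 11 ft³ left
Final storage units: [17,18] [21,16] [17,20] [19,20] [18,21].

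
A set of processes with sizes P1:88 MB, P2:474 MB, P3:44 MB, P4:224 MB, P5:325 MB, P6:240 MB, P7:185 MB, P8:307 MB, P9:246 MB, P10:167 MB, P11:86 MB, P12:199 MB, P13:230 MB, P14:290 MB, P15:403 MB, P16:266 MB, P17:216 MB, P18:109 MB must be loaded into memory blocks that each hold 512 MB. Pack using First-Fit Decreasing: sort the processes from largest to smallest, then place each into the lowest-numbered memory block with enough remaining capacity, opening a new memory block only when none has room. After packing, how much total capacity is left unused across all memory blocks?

509

Sorted descending: 474, 403, 325, 307, 290, 266, 246, 240, 230, 224, 216, 199, 185, 167, 109, 88, 86, 44.
memory block 1: place 474 MB, 38 MB left
memory block 2: place 403 MB, 109 MB left
memory block 3: place 325 MB, 187 MB left
memory block 4: place 307 MB, 205 MB left
memory block 5: place 290 MB, 222 MB left
memory block 6: place 266 MB, 246 MB left
memory block 6: place 246 MB, 0 MB left
memory block 7: place 240 MB, 272 MB left
memory block 7: place 230 MB, 42 MB left
memory block 8: place 224 MB, 288 MB left
memory block 5: place 216 MB, 6 MB left
memory block 4: place 199 MB, 6 MB left
memory block 3: place 185 MB, 2 MB left
memory block 8: place 167 MB, 121 MB left
memory block 2: place 109 MB, 0 MB left
memory block 8: place 88 MB, 33 MB left
memory block 9: place 86 MB, 426 MB left
memory block 9: place 44 MB, 382 MB left
9 memory blocks × 512 MB = 4608 MB; used 4099 MB; unused 509 MB.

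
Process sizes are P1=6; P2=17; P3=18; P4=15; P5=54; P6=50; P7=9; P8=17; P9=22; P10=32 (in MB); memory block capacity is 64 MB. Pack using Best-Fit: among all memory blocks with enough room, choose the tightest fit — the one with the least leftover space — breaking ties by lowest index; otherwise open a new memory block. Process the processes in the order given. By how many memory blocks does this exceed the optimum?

1

Best-Fit: [6,17,18,15] [54,9] [50] [17,22] [32] → 5 memory blocks.
Total size 240 MB; any packing needs at least ⌈240/64⌉ = 4 memory blocks.
An optimal packing achieves that bound: [54,9] [50,6] [32,17,15] [22,18,17] → 4 memory blocks.
Excess: 5 − 4 = 1.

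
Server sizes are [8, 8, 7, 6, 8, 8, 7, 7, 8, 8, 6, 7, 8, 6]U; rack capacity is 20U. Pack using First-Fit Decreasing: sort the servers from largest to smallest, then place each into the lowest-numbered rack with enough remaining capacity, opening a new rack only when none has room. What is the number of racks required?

6 racks

Sorted descending: 8, 8, 8, 8, 8, 8, 8, 7, 7, 7, 7, 6, 6, 6.
rack 1: place 8U, 12U left
rack 1: place 8U, 4U left
rack 2: place 8U, 12U left
rack 2: place 8U, 4U left
rack 3: place 8U, 12U left
rack 3: place 8U, 4U left
rack 4: place 8U, 12U left
rack 4: place 7U, 5U left
rack 5: place 7U, 13U left
rack 5: place 7U, 6U left
rack 6: place 7U, 13U left
rack 5: place 6U, 0U left
rack 6: place 6U, 7U left
rack 6: place 6U, 1U left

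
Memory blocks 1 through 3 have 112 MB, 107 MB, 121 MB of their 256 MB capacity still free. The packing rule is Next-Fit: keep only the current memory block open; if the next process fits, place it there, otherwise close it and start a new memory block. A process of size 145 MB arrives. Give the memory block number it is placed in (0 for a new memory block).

Next-Fit only looks at memory block 3, which has 121 MB free.
145 MB does not fit, so a new memory block is opened.

0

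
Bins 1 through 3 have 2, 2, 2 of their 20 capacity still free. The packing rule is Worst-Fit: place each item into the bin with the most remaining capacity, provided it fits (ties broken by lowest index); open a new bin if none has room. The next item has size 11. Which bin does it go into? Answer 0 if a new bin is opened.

0

No bin has ≥ 11 free, so a new bin is opened.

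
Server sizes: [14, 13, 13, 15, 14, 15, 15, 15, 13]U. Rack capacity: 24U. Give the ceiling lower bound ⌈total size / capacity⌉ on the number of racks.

Total size = 14 + 13 + 13 + 15 + 14 + 15 + 15 + 15 + 13 = 127U.
⌈127 / 24⌉ = 6.

6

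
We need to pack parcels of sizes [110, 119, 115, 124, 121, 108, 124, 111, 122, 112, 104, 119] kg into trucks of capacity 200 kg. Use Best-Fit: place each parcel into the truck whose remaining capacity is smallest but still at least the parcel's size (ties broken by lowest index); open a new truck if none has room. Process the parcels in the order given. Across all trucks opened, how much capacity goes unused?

1011

110 kg → truck 1 (remaining 90 kg)
119 kg → truck 2 (remaining 81 kg)
115 kg → truck 3 (remaining 85 kg)
124 kg → truck 4 (remaining 76 kg)
121 kg → truck 5 (remaining 79 kg)
108 kg → truck 6 (remaining 92 kg)
124 kg → truck 7 (remaining 76 kg)
111 kg → truck 8 (remaining 89 kg)
122 kg → truck 9 (remaining 78 kg)
112 kg → truck 10 (remaining 88 kg)
104 kg → truck 11 (remaining 96 kg)
119 kg → truck 12 (remaining 81 kg)
12 trucks × 200 kg = 2400 kg; used 1389 kg; unused 1011 kg.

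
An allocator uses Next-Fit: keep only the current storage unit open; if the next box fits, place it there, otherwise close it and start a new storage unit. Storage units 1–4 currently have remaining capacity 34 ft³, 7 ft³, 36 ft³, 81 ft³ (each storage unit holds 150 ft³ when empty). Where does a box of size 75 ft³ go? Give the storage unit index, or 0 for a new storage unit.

Next-Fit only looks at storage unit 4, which has 81 ft³ free.
75 ft³ fits there.

4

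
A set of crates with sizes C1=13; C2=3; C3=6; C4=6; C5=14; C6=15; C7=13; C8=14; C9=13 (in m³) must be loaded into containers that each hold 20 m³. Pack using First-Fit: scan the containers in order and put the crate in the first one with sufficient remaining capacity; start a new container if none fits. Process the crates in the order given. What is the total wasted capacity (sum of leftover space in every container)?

Put C1 (13 m³) in container 1; 7 m³ remain.
Put C2 (3 m³) in container 1; 4 m³ remain.
Put C3 (6 m³) in container 2; 14 m³ remain.
Put C4 (6 m³) in container 2; 8 m³ remain.
Put C5 (14 m³) in container 3; 6 m³ remain.
Put C6 (15 m³) in container 4; 5 m³ remain.
Put C7 (13 m³) in container 5; 7 m³ remain.
Put C8 (14 m³) in container 6; 6 m³ remain.
Put C9 (13 m³) in container 7; 7 m³ remain.
7 containers × 20 m³ = 140 m³; used 97 m³; unused 43 m³.

43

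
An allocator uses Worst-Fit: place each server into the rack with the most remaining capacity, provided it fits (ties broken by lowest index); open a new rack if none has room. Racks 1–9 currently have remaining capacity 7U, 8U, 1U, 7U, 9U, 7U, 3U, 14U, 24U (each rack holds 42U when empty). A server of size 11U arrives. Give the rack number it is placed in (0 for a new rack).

9

Racks with room: rack 8 (14U), rack 9 (24U).
Most room is rack 9 with 24U free.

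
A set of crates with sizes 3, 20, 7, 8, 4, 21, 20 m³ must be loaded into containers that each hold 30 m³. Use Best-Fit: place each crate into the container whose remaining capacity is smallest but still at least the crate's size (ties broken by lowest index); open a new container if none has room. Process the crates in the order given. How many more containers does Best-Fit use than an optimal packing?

1

Best-Fit: [3,20,7] [8,4] [21] [20] → 4 containers.
Total size 83 m³; any packing needs at least ⌈83/30⌉ = 3 containers.
An optimal packing achieves that bound: [21,8] [20,7,3] [20,4] → 3 containers.
Excess: 4 − 3 = 1.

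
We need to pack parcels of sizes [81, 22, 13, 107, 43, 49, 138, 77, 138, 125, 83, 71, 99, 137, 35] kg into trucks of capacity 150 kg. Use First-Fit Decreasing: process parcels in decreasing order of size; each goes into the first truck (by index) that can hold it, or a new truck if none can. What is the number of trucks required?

Sorted descending: 138, 138, 137, 125, 107, 99, 83, 81, 77, 71, 49, 43, 35, 22, 13.
Put 138 kg in truck 1; 12 kg remain.
Put 138 kg in truck 2; 12 kg remain.
Put 137 kg in truck 3; 13 kg remain.
Put 125 kg in truck 4; 25 kg remain.
Put 107 kg in truck 5; 43 kg remain.
Put 99 kg in truck 6; 51 kg remain.
Put 83 kg in truck 7; 67 kg remain.
Put 81 kg in truck 8; 69 kg remain.
Put 77 kg in truck 9; 73 kg remain.
Put 71 kg in truck 9; 2 kg remain.
Put 49 kg in truck 6; 2 kg remain.
Put 43 kg in truck 5; 0 kg remain.
Put 35 kg in truck 7; 32 kg remain.
Put 22 kg in truck 4; 3 kg remain.
Put 13 kg in truck 3; 0 kg remain.

9 trucks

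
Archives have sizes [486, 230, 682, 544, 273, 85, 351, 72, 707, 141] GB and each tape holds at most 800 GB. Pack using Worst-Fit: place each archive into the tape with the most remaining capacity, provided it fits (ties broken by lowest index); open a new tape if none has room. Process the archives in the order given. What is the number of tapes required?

tape 1: place 486 GB, 314 GB left
tape 1: place 230 GB, 84 GB left
tape 2: place 682 GB, 118 GB left
tape 3: place 544 GB, 256 GB left
tape 4: place 273 GB, 527 GB left
tape 4: place 85 GB, 442 GB left
tape 4: place 351 GB, 91 GB left
tape 3: place 72 GB, 184 GB left
tape 5: place 707 GB, 93 GB left
tape 3: place 141 GB, 43 GB left

5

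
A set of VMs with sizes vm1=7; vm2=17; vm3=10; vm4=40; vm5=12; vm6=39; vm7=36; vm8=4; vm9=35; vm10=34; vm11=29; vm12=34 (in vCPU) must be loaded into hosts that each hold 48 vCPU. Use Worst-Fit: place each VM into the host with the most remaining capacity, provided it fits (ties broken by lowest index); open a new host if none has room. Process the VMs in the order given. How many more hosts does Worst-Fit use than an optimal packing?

1

Worst-Fit: [7,17,10,12] [40] [39] [36,4] [35] [34] [29] [34] → 8 hosts.
Total size 297 vCPU; any packing needs at least ⌈297/48⌉ = 7 hosts.
An optimal packing achieves that bound: [40,7] [39,4] [36,12] [35,10] [34] [34] [29,17] → 7 hosts.
Excess: 8 − 7 = 1.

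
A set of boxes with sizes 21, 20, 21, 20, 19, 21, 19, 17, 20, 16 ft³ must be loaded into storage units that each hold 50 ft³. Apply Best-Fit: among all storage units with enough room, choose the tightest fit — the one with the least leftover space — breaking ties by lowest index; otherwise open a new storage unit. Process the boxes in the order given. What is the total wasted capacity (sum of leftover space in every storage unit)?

storage unit 1: place 21 ft³, 29 ft³ left
storage unit 1: place 20 ft³, 9 ft³ left
storage unit 2: place 21 ft³, 29 ft³ left
storage unit 2: place 20 ft³, 9 ft³ left
storage unit 3: place 19 ft³, 31 ft³ left
storage unit 3: place 21 ft³, 10 ft³ left
storage unit 4: place 19 ft³, 31 ft³ left
storage unit 4: place 17 ft³, 14 ft³ left
storage unit 5: place 20 ft³, 30 ft³ left
storage unit 5: place 16 ft³, 14 ft³ left
5 storage units × 50 ft³ = 250 ft³; used 194 ft³; unused 56 ft³.

56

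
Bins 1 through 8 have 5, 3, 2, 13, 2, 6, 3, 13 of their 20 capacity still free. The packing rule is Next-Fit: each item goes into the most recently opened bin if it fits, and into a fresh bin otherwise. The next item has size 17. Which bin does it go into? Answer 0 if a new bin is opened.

Next-Fit only looks at bin 8, which has 13 free.
17 does not fit, so a new bin is opened.

0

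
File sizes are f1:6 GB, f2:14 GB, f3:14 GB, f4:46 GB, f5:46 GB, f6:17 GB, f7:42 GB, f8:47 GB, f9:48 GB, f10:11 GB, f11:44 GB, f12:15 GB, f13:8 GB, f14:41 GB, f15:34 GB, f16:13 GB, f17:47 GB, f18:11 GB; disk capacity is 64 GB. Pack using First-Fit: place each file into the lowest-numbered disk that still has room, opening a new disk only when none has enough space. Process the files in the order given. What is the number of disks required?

disk 1: place f1 (6 GB), 58 GB left
disk 1: place f2 (14 GB), 44 GB left
disk 1: place f3 (14 GB), 30 GB left
disk 2: place f4 (46 GB), 18 GB left
disk 3: place f5 (46 GB), 18 GB left
disk 1: place f6 (17 GB), 13 GB left
disk 4: place f7 (42 GB), 22 GB left
disk 5: place f8 (47 GB), 17 GB left
disk 6: place f9 (48 GB), 16 GB left
disk 1: place f10 (11 GB), 2 GB left
disk 7: place f11 (44 GB), 20 GB left
disk 2: place f12 (15 GB), 3 GB left
disk 3: place f13 (8 GB), 10 GB left
disk 8: place f14 (41 GB), 23 GB left
disk 9: place f15 (34 GB), 30 GB left
disk 4: place f16 (13 GB), 9 GB left
disk 10: place f17 (47 GB), 17 GB left
disk 5: place f18 (11 GB), 6 GB left

10 disks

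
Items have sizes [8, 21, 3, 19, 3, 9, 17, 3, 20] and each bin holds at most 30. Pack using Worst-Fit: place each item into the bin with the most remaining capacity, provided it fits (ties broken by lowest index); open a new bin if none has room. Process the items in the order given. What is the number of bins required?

bin 1: place 8, 22 left
bin 1: place 21, 1 left
bin 2: place 3, 27 left
bin 2: place 19, 8 left
bin 2: place 3, 5 left
bin 3: place 9, 21 left
bin 3: place 17, 4 left
bin 2: place 3, 2 left
bin 4: place 20, 10 left
Final bins: [8,21] [3,19,3,3] [9,17] [20].

4 bins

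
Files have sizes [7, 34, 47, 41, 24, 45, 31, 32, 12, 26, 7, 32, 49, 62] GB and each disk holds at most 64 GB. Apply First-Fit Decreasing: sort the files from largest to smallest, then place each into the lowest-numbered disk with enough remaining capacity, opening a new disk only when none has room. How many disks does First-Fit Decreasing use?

Sorted descending: 62, 49, 47, 45, 41, 34, 32, 32, 31, 26, 24, 12, 7, 7.
62 GB → disk 1 (remaining 2 GB)
49 GB → disk 2 (remaining 15 GB)
47 GB → disk 3 (remaining 17 GB)
45 GB → disk 4 (remaining 19 GB)
41 GB → disk 5 (remaining 23 GB)
34 GB → disk 6 (remaining 30 GB)
32 GB → disk 7 (remaining 32 GB)
32 GB → disk 7 (remaining 0 GB)
31 GB → disk 8 (remaining 33 GB)
26 GB → disk 6 (remaining 4 GB)
24 GB → disk 8 (remaining 9 GB)
12 GB → disk 2 (remaining 3 GB)
7 GB → disk 3 (remaining 10 GB)
7 GB → disk 3 (remaining 3 GB)
Final disks: [62] [49,12] [47,7,7] [45] [41] [34,26] [32,32] [31,24].

8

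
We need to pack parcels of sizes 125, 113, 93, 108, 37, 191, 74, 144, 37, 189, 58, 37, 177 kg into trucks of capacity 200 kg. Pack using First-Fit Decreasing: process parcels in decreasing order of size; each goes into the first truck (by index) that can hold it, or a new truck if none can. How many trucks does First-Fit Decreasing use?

8

Sorted descending: 191, 189, 177, 144, 125, 113, 108, 93, 74, 58, 37, 37, 37.
truck 1: place 191 kg, 9 kg left
truck 2: place 189 kg, 11 kg left
truck 3: place 177 kg, 23 kg left
truck 4: place 144 kg, 56 kg left
truck 5: place 125 kg, 75 kg left
truck 6: place 113 kg, 87 kg left
truck 7: place 108 kg, 92 kg left
truck 8: place 93 kg, 107 kg left
truck 5: place 74 kg, 1 kg left
truck 6: place 58 kg, 29 kg left
truck 4: place 37 kg, 19 kg left
truck 7: place 37 kg, 55 kg left
truck 7: place 37 kg, 18 kg left
Final trucks: [191] [189] [177] [144,37] [125,74] [113,58] [108,37,37] [93].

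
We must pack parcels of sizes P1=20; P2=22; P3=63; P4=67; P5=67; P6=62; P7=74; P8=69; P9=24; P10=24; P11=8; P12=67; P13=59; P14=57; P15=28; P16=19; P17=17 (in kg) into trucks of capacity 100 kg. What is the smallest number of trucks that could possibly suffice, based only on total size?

8

Total size = 20 + 22 + 63 + 67 + 67 + 62 + 74 + 69 + 24 + 24 + 8 + 67 + 59 + 57 + 28 + 19 + 17 = 747 kg.
⌈747 / 100⌉ = 8.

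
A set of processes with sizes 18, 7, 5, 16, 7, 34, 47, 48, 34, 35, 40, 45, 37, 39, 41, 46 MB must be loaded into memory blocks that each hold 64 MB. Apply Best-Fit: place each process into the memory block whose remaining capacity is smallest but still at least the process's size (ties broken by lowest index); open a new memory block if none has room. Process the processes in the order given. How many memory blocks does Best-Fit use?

12 memory blocks

memory block 1: place 18 MB, 46 MB left
memory block 1: place 7 MB, 39 MB left
memory block 1: place 5 MB, 34 MB left
memory block 1: place 16 MB, 18 MB left
memory block 1: place 7 MB, 11 MB left
memory block 2: place 34 MB, 30 MB left
memory block 3: place 47 MB, 17 MB left
memory block 4: place 48 MB, 16 MB left
memory block 5: place 34 MB, 30 MB left
memory block 6: place 35 MB, 29 MB left
memory block 7: place 40 MB, 24 MB left
memory block 8: place 45 MB, 19 MB left
memory block 9: place 37 MB, 27 MB left
memory block 10: place 39 MB, 25 MB left
memory block 11: place 41 MB, 23 MB left
memory block 12: place 46 MB, 18 MB left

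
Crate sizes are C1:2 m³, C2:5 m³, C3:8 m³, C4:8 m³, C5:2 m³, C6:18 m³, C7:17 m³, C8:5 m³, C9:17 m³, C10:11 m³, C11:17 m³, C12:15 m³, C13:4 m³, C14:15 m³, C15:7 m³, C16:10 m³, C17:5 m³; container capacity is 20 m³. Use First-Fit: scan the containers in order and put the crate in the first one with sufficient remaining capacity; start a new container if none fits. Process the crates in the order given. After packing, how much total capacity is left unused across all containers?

34

container 1: place C1 (2 m³), 18 m³ left
container 1: place C2 (5 m³), 13 m³ left
container 1: place C3 (8 m³), 5 m³ left
container 2: place C4 (8 m³), 12 m³ left
container 1: place C5 (2 m³), 3 m³ left
container 3: place C6 (18 m³), 2 m³ left
container 4: place C7 (17 m³), 3 m³ left
container 2: place C8 (5 m³), 7 m³ left
container 5: place C9 (17 m³), 3 m³ left
container 6: place C10 (11 m³), 9 m³ left
container 7: place C11 (17 m³), 3 m³ left
container 8: place C12 (15 m³), 5 m³ left
container 2: place C13 (4 m³), 3 m³ left
container 9: place C14 (15 m³), 5 m³ left
container 6: place C15 (7 m³), 2 m³ left
container 10: place C16 (10 m³), 10 m³ left
container 8: place C17 (5 m³), 0 m³ left
10 containers × 20 m³ = 200 m³; used 166 m³; unused 34 m³.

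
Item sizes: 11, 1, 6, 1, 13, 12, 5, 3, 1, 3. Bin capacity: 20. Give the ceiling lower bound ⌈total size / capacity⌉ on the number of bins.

Total size = 11 + 1 + 6 + 1 + 13 + 12 + 5 + 3 + 1 + 3 = 56.
⌈56 / 20⌉ = 3.

3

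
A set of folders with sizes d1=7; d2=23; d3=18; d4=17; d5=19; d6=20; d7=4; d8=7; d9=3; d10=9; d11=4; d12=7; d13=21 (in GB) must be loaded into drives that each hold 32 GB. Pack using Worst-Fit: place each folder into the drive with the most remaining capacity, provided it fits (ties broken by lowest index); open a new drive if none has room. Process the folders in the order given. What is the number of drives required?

6

d1 (7 GB) → drive 1 (remaining 25 GB)
d2 (23 GB) → drive 1 (remaining 2 GB)
d3 (18 GB) → drive 2 (remaining 14 GB)
d4 (17 GB) → drive 3 (remaining 15 GB)
d5 (19 GB) → drive 4 (remaining 13 GB)
d6 (20 GB) → drive 5 (remaining 12 GB)
d7 (4 GB) → drive 3 (remaining 11 GB)
d8 (7 GB) → drive 2 (remaining 7 GB)
d9 (3 GB) → drive 4 (remaining 10 GB)
d10 (9 GB) → drive 5 (remaining 3 GB)
d11 (4 GB) → drive 3 (remaining 7 GB)
d12 (7 GB) → drive 4 (remaining 3 GB)
d13 (21 GB) → drive 6 (remaining 11 GB)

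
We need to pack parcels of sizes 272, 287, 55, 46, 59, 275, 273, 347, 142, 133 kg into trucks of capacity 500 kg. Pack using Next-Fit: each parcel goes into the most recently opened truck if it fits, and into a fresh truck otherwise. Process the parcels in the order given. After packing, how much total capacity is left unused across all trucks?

truck 1: place 272 kg, 228 kg left
truck 2: place 287 kg, 213 kg left
truck 2: place 55 kg, 158 kg left
truck 2: place 46 kg, 112 kg left
truck 2: place 59 kg, 53 kg left
truck 3: place 275 kg, 225 kg left
truck 4: place 273 kg, 227 kg left
truck 5: place 347 kg, 153 kg left
truck 5: place 142 kg, 11 kg left
truck 6: place 133 kg, 367 kg left
6 trucks × 500 kg = 3000 kg; used 1889 kg; unused 1111 kg.

1111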